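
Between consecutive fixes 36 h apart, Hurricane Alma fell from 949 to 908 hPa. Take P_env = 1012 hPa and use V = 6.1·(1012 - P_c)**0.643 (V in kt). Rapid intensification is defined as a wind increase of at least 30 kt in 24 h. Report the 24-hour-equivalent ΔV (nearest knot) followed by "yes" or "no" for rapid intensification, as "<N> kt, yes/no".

22 kt, no

V₁: ΔP = 63, V ≈ 6.1 × 63^0.643 ≈ 87.56 kt.
V₂: ΔP = 104, V ≈ 6.1 × 104^0.643 ≈ 120.86 kt.
ΔV over 36 h = 33.30 kt → 24 h equivalent = 33.30 × 24/36 ≈ 22.20 kt.
22 kt < 30 kt ⇒ not rapid intensification.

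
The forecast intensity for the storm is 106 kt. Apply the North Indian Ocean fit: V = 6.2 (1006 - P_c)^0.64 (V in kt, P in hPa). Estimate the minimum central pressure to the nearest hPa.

922 hPa

ΔP = (V / 6.2)^(1/0.64) = (106/6.2)^1.562.
106/6.2 = 17.097; 17.097^1.562 ≈ 84.42 hPa.
P_c = 1006 − 84.42 = 921.58 ≈ 922 hPa.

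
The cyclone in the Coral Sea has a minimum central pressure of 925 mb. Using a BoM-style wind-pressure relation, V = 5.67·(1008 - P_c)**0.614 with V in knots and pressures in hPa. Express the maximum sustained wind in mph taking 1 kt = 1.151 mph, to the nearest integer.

98 mph

ΔP = 1008 − 925 = 83 mb.
V ≈ 5.67 × 83^0.614 = 5.67 × 15.077 ≈ 85.486 kt.
85.486 × 1.151 ≈ 98.39 mph → 98 mph.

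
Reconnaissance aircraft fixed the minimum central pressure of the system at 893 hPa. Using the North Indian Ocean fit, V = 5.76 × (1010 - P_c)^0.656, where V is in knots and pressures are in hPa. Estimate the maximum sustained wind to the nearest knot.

131 kt

ΔP = 1010 − 893 = 117 hPa.
117^0.656 ≈ 22.737.
V ≈ 5.76 × 22.737 ≈ 131.0 kt.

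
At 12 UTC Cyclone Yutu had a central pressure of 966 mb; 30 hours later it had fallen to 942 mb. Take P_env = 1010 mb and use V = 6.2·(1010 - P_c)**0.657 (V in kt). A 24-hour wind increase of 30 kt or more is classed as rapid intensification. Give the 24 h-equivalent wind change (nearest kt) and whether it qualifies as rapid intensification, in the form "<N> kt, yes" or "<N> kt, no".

V₁: ΔP = 44, V ≈ 6.2 × 44^0.657 ≈ 74.50 kt.
V₂: ΔP = 68, V ≈ 6.2 × 68^0.657 ≈ 99.16 kt.
ΔV over 30 h = 24.66 kt → 24 h equivalent = 24.66 × 24/30 ≈ 19.73 kt.
20 kt < 30 kt ⇒ not rapid intensification.

20 kt, no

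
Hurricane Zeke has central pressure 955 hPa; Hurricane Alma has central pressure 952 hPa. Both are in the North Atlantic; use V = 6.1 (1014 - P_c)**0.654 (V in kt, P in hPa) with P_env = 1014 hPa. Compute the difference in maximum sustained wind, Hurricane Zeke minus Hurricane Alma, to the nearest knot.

Hurricane Zeke: ΔP = 59; V ≈ 6.1 × 59^0.654 ≈ 87.79 kt.
Hurricane Alma: ΔP = 62; V ≈ 6.1 × 62^0.654 ≈ 90.69 kt.
Difference ≈ 87.79 − 90.69 = -2.90 → -3 kt.

-3 kt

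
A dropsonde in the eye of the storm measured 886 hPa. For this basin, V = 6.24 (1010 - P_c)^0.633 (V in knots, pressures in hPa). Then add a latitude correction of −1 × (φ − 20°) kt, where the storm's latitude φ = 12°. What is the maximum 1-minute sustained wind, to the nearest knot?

ΔP = 1010 − 886 = 124 hPa.
124^0.633 ≈ 21.142.
V ≈ 6.24 × 21.142 ≈ 131.9 kt.
Latitude correction: −1 × (12 − 20) = 8 kt.
Corrected V ≈ 139.9 kt → 140 kt.

140 kt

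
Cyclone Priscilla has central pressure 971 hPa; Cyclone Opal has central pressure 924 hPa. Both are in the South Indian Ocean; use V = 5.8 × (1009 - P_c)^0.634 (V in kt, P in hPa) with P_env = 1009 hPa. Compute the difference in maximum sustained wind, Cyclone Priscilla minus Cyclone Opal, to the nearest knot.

-39 kt

Cyclone Priscilla: ΔP = 38; V ≈ 5.8 × 38^0.634 ≈ 58.21 kt.
Cyclone Opal: ΔP = 85; V ≈ 5.8 × 85^0.634 ≈ 96.98 kt.
Difference ≈ 58.21 − 96.98 = -38.77 → -39 kt.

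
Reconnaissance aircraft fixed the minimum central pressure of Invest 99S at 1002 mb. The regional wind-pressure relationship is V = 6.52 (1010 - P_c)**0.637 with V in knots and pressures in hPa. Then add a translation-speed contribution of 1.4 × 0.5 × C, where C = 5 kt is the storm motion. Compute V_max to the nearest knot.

ΔP = 1010 − 1002 = 8 mb.
8^0.637 ≈ 3.761.
V ≈ 6.52 × 3.761 ≈ 24.5 kt.
Translation term: 1.4 × 0.5 × 5 = 3.5 kt.
Corrected V ≈ 28 kt → 28 kt.

28 kt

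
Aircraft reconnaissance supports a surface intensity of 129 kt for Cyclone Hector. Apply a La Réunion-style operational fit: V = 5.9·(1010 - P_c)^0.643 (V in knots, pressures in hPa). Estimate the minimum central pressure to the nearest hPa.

ΔP = (V / 5.9)^(1/0.643) = (129/5.9)^1.555.
129/5.9 = 21.864; 21.864^1.555 ≈ 121.22 hPa.
P_c = 1010 − 121.22 = 888.78 ≈ 889 hPa.

889 hPa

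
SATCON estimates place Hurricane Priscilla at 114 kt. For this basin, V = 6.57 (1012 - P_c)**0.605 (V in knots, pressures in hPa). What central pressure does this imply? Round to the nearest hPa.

ΔP = (V / 6.57)^(1/0.605) = (114/6.57)^1.653.
114/6.57 = 17.352; 17.352^1.653 ≈ 111.81 hPa.
P_c = 1012 − 111.81 = 900.19 ≈ 900 hPa.

900 hPa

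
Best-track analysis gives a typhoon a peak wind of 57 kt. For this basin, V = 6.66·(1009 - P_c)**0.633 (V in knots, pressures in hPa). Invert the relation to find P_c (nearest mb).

979 mb

ΔP = (V / 6.66)^(1/0.633) = (57/6.66)^1.580.
57/6.66 = 8.559; 8.559^1.580 ≈ 29.72 mb.
P_c = 1009 − 29.72 = 979.28 ≈ 979 mb.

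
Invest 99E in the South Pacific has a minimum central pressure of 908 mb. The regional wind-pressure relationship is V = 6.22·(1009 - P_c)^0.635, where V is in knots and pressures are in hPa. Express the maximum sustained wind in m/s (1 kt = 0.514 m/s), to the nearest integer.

ΔP = 1009 − 908 = 101 mb.
V ≈ 6.22 × 101^0.635 = 6.22 × 18.739 ≈ 116.556 kt.
116.556 × 0.514 ≈ 59.91 m/s → 60 m/s.

60 m/s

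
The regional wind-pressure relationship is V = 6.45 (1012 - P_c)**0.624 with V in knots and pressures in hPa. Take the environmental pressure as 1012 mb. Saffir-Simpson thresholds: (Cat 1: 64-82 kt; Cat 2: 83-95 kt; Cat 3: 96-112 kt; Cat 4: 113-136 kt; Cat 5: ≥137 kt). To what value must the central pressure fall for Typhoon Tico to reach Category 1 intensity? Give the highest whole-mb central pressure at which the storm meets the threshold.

Category 1 begins at V = 64 kt.
Required ΔP = (64/6.45)^(1/0.624) = 9.922^1.603 ≈ 39.55 mb.
P_c ≤ 1012 − 39.55 = 972.45, so the highest integer P_c is 972 mb.

972 mb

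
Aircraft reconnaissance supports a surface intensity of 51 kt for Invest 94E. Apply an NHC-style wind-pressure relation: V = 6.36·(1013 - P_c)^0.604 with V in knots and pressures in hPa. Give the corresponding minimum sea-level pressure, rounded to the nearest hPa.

982 hPa

ΔP = (V / 6.36)^(1/0.604) = (51/6.36)^1.656.
51/6.36 = 8.019; 8.019^1.656 ≈ 31.40 hPa.
P_c = 1013 − 31.40 = 981.60 ≈ 982 hPa.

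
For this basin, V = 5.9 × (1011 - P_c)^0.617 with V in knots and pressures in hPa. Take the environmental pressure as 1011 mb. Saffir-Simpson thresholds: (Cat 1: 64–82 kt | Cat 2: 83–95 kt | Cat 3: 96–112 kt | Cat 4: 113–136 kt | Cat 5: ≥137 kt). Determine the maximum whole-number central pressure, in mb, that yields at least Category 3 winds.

919 mb

Category 3 begins at V = 96 kt.
Required ΔP = (96/5.9)^(1/0.617) = 16.271^1.621 ≈ 91.92 mb.
P_c ≤ 1011 − 91.92 = 919.08, so the highest integer P_c is 919 mb.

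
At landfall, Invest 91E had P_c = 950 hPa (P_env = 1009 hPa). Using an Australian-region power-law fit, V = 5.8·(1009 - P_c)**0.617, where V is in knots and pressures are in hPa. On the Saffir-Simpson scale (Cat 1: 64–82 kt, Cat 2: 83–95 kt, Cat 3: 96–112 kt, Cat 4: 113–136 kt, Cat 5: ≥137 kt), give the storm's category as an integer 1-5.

ΔP = 1009 − 950 = 59 hPa.
V ≈ 5.8 × 59^0.617 = 5.8 × 12.38 ≈ 72 kt.
72 kt falls in the Category 1 band.

1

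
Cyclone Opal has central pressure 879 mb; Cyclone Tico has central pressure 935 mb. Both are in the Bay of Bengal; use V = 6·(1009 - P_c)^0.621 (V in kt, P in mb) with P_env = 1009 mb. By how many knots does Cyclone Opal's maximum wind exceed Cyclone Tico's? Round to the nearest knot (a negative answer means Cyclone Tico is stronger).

Cyclone Opal: ΔP = 130; V ≈ 6 × 130^0.621 ≈ 123.28 kt.
Cyclone Tico: ΔP = 74; V ≈ 6 × 74^0.621 ≈ 86.88 kt.
Difference ≈ 123.28 − 86.88 = 36.40 → 36 kt.

36 kt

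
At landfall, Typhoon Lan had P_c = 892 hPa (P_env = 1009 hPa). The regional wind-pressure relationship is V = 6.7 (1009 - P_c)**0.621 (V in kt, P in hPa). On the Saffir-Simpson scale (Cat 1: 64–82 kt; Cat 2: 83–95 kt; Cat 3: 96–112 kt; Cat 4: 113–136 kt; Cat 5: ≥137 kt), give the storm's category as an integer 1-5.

4

ΔP = 1009 − 892 = 117 hPa.
V ≈ 6.7 × 117^0.621 = 6.7 × 19.25 ≈ 129 kt.
129 kt falls in the Category 4 band.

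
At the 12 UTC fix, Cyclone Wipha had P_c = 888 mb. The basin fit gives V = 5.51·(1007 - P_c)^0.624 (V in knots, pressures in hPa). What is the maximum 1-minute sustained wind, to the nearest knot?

ΔP = 1007 − 888 = 119 mb.
119^0.624 ≈ 19.731.
V ≈ 5.51 × 19.731 ≈ 108.7 kt.

109 kt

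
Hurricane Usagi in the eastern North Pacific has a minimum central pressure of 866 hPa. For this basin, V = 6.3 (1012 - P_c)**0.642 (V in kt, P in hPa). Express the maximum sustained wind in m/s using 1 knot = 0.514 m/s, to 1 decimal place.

ΔP = 1012 − 866 = 146 hPa.
V ≈ 6.3 × 146^0.642 = 6.3 × 24.520 ≈ 154.474 kt.
154.474 × 0.514 ≈ 79.40 m/s → 79.4 m/s.

79.4 m/s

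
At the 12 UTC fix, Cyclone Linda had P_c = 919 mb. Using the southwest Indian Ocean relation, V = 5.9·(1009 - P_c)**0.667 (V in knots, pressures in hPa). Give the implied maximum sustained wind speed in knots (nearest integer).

119 kt

ΔP = 1009 − 919 = 90 mb.
90^0.667 ≈ 20.113.
V ≈ 5.9 × 20.113 ≈ 118.7 kt.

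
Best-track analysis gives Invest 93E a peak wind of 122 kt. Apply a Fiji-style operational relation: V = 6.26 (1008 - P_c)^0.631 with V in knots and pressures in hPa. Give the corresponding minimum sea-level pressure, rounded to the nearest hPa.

897 hPa

ΔP = (V / 6.26)^(1/0.631) = (122/6.26)^1.585.
122/6.26 = 19.489; 19.489^1.585 ≈ 110.67 hPa.
P_c = 1008 − 110.67 = 897.33 ≈ 897 hPa.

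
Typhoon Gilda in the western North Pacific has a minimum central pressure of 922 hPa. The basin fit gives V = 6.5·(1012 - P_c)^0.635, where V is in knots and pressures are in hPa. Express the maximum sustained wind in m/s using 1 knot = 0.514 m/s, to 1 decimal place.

58.2 m/s

ΔP = 1012 − 922 = 90 hPa.
V ≈ 6.5 × 90^0.635 = 6.5 × 17.416 ≈ 113.203 kt.
113.203 × 0.514 ≈ 58.19 m/s → 58.2 m/s.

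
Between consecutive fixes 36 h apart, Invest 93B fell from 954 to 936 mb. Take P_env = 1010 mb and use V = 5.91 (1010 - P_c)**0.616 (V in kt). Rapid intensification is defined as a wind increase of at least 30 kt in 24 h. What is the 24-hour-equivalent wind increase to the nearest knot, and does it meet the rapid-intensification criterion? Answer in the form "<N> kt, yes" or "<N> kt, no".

9 kt, no

V₁: ΔP = 56, V ≈ 5.91 × 56^0.616 ≈ 70.55 kt.
V₂: ΔP = 74, V ≈ 5.91 × 74^0.616 ≈ 83.76 kt.
ΔV over 36 h = 13.21 kt → 24 h equivalent = 13.21 × 24/36 ≈ 8.81 kt.
9 kt < 30 kt ⇒ not rapid intensification.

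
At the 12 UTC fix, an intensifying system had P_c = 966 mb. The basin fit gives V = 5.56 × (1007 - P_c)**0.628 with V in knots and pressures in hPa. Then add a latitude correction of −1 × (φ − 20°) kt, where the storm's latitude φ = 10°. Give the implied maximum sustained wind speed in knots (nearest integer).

ΔP = 1007 − 966 = 41 mb.
41^0.628 ≈ 10.300.
V ≈ 5.56 × 10.300 ≈ 57.3 kt.
Latitude correction: −1 × (10 − 20) = 10 kt.
Corrected V ≈ 67.3 kt → 67 kt.

67 kt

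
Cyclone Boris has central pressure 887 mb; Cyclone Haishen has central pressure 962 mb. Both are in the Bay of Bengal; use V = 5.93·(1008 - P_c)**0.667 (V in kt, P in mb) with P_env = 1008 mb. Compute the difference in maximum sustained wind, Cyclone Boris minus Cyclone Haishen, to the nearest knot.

69 kt

Cyclone Boris: ΔP = 121; V ≈ 5.93 × 121^0.667 ≈ 145.30 kt.
Cyclone Haishen: ΔP = 46; V ≈ 5.93 × 46^0.667 ≈ 76.23 kt.
Difference ≈ 145.30 − 76.23 = 69.07 → 69 kt.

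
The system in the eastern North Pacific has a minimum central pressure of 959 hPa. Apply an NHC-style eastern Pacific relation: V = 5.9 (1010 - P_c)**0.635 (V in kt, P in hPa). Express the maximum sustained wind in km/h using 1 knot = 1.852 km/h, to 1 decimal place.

ΔP = 1010 − 959 = 51 hPa.
V ≈ 5.9 × 51^0.635 = 5.9 × 12.142 ≈ 71.641 kt.
71.641 × 1.852 ≈ 132.68 km/h → 132.7 km/h.

132.7 km/h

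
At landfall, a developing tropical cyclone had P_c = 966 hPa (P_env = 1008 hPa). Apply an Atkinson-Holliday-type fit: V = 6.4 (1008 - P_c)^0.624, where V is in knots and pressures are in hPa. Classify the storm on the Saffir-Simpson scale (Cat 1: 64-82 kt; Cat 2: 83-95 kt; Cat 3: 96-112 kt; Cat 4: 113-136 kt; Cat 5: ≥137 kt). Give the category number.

1

ΔP = 1008 − 966 = 42 hPa.
V ≈ 6.4 × 42^0.624 = 6.4 × 10.30 ≈ 66 kt.
66 kt falls in the Category 1 band.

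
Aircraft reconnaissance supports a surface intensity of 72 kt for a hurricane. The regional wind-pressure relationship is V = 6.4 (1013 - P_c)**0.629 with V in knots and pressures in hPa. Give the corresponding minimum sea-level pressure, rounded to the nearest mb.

ΔP = (V / 6.4)^(1/0.629) = (72/6.4)^1.590.
72/6.4 = 11.250; 11.250^1.590 ≈ 46.90 mb.
P_c = 1013 − 46.90 = 966.10 ≈ 966 mb.

966 mb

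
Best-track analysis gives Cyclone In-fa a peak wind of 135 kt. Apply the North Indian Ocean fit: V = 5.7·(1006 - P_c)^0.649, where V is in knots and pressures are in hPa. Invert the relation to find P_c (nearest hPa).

875 hPa

ΔP = (V / 5.7)^(1/0.649) = (135/5.7)^1.541.
135/5.7 = 23.684; 23.684^1.541 ≈ 131.16 hPa.
P_c = 1006 − 131.16 = 874.84 ≈ 875 hPa.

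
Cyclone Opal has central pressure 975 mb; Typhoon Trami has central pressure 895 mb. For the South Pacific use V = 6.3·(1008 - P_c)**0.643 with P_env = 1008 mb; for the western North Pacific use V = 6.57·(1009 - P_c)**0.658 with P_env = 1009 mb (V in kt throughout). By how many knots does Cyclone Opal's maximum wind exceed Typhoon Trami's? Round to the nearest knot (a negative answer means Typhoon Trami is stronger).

Cyclone Opal: ΔP = 33; V ≈ 6.3 × 33^0.643 ≈ 59.67 kt.
Typhoon Trami: ΔP = 114; V ≈ 6.57 × 114^0.658 ≈ 148.25 kt.
Difference ≈ 59.67 − 148.25 = -88.58 → -89 kt.

-89 kt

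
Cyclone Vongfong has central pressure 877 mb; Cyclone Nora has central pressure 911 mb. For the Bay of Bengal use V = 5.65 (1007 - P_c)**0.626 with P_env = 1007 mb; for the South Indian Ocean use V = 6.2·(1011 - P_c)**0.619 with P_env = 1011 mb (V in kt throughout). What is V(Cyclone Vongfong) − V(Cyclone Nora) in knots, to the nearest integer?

Cyclone Vongfong: ΔP = 130; V ≈ 5.65 × 130^0.626 ≈ 118.95 kt.
Cyclone Nora: ΔP = 100; V ≈ 6.2 × 100^0.619 ≈ 107.25 kt.
Difference ≈ 118.95 − 107.25 = 11.70 → 12 kt.

12 kt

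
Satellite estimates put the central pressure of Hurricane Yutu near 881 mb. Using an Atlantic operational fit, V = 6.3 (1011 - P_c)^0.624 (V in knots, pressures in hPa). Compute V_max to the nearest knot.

131 kt

ΔP = 1011 − 881 = 130 mb.
130^0.624 ≈ 20.850.
V ≈ 6.3 × 20.850 ≈ 131.4 kt.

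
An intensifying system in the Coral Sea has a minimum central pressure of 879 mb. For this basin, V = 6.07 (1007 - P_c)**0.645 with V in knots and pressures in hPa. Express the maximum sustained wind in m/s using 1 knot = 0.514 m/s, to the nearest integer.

ΔP = 1007 − 879 = 128 mb.
V ≈ 6.07 × 128^0.645 = 6.07 × 22.864 ≈ 138.784 kt.
138.784 × 0.514 ≈ 71.33 m/s → 71 m/s.

71 m/s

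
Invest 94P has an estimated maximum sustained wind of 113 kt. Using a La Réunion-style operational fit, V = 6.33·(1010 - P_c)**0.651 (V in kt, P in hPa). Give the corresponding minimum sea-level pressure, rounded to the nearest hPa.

926 hPa

ΔP = (V / 6.33)^(1/0.651) = (113/6.33)^1.536.
113/6.33 = 17.852; 17.852^1.536 ≈ 83.69 hPa.
P_c = 1010 − 83.69 = 926.31 ≈ 926 hPa.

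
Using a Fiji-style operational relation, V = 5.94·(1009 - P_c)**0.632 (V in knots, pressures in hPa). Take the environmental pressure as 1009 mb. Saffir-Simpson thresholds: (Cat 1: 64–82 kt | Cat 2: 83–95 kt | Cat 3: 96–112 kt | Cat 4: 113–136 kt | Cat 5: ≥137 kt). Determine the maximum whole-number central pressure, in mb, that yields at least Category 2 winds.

944 mb

Category 2 begins at V = 83 kt.
Required ΔP = (83/5.94)^(1/0.632) = 13.973^1.582 ≈ 64.89 mb.
P_c ≤ 1009 − 64.89 = 944.11, so the highest integer P_c is 944 mb.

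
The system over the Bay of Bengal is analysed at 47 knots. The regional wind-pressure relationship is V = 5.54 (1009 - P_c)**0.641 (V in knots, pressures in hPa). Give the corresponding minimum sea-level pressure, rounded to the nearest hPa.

981 hPa

ΔP = (V / 5.54)^(1/0.641) = (47/5.54)^1.560.
47/5.54 = 8.484; 8.484^1.560 ≈ 28.10 hPa.
P_c = 1009 − 28.10 = 980.90 ≈ 981 hPa.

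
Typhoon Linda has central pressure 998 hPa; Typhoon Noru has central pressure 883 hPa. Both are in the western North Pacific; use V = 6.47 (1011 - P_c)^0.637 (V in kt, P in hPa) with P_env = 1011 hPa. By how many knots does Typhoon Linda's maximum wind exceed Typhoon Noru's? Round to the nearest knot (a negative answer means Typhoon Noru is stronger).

Typhoon Linda: ΔP = 13; V ≈ 6.47 × 13^0.637 ≈ 33.15 kt.
Typhoon Noru: ΔP = 128; V ≈ 6.47 × 128^0.637 ≈ 142.30 kt.
Difference ≈ 33.15 − 142.30 = -109.15 → -109 kt.

-109 kt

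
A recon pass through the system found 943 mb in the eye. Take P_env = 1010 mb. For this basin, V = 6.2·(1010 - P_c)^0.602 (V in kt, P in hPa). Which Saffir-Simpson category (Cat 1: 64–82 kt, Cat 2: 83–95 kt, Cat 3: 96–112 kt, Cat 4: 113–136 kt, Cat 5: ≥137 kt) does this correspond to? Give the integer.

ΔP = 1010 − 943 = 67 mb.
V ≈ 6.2 × 67^0.602 = 6.2 × 12.57 ≈ 78 kt.
78 kt falls in the Category 1 band.

1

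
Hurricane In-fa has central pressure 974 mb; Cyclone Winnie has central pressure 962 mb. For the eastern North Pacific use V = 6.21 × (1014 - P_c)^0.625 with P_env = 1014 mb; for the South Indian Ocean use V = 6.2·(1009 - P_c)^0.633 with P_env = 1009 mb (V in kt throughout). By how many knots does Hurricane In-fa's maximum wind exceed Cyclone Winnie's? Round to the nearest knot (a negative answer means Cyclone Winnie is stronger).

-9 kt

Hurricane In-fa: ΔP = 40; V ≈ 6.21 × 40^0.625 ≈ 62.28 kt.
Cyclone Winnie: ΔP = 47; V ≈ 6.2 × 47^0.633 ≈ 70.93 kt.
Difference ≈ 62.28 − 70.93 = -8.65 → -9 kt.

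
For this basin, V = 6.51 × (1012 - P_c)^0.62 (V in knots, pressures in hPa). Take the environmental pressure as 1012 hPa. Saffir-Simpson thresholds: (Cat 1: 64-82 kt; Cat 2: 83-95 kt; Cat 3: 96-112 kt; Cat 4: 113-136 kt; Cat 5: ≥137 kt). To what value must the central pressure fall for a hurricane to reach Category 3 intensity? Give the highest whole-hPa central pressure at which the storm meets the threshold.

Category 3 begins at V = 96 kt.
Required ΔP = (96/6.51)^(1/0.62) = 14.747^1.613 ≈ 76.73 hPa.
P_c ≤ 1012 − 76.73 = 935.27, so the highest integer P_c is 935 hPa.

935 hPa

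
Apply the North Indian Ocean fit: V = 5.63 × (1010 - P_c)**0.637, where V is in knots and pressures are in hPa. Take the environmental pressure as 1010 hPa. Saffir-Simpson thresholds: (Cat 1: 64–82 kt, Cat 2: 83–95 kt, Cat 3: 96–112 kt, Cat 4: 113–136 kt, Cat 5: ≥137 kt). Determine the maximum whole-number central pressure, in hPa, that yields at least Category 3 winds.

Category 3 begins at V = 96 kt.
Required ΔP = (96/5.63)^(1/0.637) = 17.052^1.570 ≈ 85.84 hPa.
P_c ≤ 1010 − 85.84 = 924.16, so the highest integer P_c is 924 hPa.

924 hPa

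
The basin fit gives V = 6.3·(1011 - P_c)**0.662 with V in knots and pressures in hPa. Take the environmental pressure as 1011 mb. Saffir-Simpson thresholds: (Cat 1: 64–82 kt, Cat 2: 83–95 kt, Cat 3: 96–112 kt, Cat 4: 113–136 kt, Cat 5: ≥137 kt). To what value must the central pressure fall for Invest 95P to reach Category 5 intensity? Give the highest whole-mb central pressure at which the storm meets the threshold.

906 mb

Category 5 begins at V = 137 kt.
Required ΔP = (137/6.3)^(1/0.662) = 21.746^1.511 ≈ 104.76 mb.
P_c ≤ 1011 − 104.76 = 906.24, so the highest integer P_c is 906 mb.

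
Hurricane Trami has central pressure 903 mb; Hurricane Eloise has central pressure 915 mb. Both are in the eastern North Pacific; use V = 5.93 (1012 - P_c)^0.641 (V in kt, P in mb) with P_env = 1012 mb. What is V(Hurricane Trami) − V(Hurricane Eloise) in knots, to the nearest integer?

9 kt

Hurricane Trami: ΔP = 109; V ≈ 5.93 × 109^0.641 ≈ 119.96 kt.
Hurricane Eloise: ΔP = 97; V ≈ 5.93 × 97^0.641 ≈ 111.32 kt.
Difference ≈ 119.96 − 111.32 = 8.64 → 9 kt.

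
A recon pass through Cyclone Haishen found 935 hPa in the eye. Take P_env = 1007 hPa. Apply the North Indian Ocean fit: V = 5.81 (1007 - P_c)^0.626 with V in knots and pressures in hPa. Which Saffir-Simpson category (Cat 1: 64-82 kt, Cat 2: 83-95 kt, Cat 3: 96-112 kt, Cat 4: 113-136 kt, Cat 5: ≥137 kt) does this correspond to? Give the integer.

ΔP = 1007 − 935 = 72 hPa.
V ≈ 5.81 × 72^0.626 = 5.81 × 14.54 ≈ 85 kt.
85 kt falls in the Category 2 band.

2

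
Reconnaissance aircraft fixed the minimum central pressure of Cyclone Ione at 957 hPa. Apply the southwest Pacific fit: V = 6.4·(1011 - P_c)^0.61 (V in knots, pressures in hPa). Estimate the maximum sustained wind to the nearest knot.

ΔP = 1011 − 957 = 54 hPa.
54^0.61 ≈ 11.396.
V ≈ 6.4 × 11.396 ≈ 72.9 kt.

73 kt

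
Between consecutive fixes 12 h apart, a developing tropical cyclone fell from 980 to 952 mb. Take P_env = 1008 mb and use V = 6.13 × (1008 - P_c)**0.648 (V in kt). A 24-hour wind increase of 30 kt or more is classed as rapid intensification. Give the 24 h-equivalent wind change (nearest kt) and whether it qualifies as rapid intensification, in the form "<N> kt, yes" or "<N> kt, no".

60 kt, yes

V₁: ΔP = 28, V ≈ 6.13 × 28^0.648 ≈ 53.12 kt.
V₂: ΔP = 56, V ≈ 6.13 × 56^0.648 ≈ 83.23 kt.
ΔV over 12 h = 30.11 kt → 24 h equivalent = 30.11 × 24/12 ≈ 60.22 kt.
60 kt ≥ 30 kt ⇒ rapid intensification.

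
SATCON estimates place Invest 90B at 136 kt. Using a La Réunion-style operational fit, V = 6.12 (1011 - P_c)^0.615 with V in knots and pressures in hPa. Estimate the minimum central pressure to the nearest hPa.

ΔP = (V / 6.12)^(1/0.615) = (136/6.12)^1.626.
136/6.12 = 22.222; 22.222^1.626 ≈ 154.85 hPa.
P_c = 1011 − 154.85 = 856.15 ≈ 856 hPa.

856 hPa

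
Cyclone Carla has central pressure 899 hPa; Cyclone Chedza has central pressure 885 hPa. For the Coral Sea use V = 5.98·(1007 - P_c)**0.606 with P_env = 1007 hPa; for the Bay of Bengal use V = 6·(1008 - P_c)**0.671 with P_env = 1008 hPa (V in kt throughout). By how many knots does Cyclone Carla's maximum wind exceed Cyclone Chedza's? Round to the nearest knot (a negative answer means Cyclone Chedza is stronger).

-49 kt

Cyclone Carla: ΔP = 108; V ≈ 5.98 × 108^0.606 ≈ 102.08 kt.
Cyclone Chedza: ΔP = 123; V ≈ 6 × 123^0.671 ≈ 151.52 kt.
Difference ≈ 102.08 − 151.52 = -49.44 → -49 kt.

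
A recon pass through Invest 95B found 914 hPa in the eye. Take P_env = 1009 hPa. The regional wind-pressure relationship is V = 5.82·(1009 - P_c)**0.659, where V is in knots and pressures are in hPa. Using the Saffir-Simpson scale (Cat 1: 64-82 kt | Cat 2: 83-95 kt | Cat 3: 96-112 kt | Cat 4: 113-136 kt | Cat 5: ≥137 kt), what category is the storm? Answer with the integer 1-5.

4

ΔP = 1009 − 914 = 95 hPa.
V ≈ 5.82 × 95^0.659 = 5.82 × 20.11 ≈ 117 kt.
117 kt falls in the Category 4 band.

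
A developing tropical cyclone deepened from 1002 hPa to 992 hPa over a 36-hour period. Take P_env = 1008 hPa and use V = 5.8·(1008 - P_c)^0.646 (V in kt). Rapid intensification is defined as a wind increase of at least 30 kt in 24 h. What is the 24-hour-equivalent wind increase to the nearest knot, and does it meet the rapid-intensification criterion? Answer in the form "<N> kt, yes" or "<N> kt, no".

11 kt, no

V₁: ΔP = 6, V ≈ 5.8 × 6^0.646 ≈ 18.45 kt.
V₂: ΔP = 16, V ≈ 5.8 × 16^0.646 ≈ 34.78 kt.
ΔV over 36 h = 16.33 kt → 24 h equivalent = 16.33 × 24/36 ≈ 10.89 kt.
11 kt < 30 kt ⇒ not rapid intensification.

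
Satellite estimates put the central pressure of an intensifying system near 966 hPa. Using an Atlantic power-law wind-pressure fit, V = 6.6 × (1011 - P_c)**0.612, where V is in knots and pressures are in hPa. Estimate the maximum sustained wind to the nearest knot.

ΔP = 1011 − 966 = 45 hPa.
45^0.612 ≈ 10.275.
V ≈ 6.6 × 10.275 ≈ 67.8 kt.

68 kt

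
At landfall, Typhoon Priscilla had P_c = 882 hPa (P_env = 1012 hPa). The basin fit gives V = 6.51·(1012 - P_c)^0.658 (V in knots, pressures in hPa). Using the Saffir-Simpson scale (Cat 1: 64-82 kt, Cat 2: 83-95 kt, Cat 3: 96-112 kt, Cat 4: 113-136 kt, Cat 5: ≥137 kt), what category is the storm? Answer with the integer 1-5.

5

ΔP = 1012 − 882 = 130 hPa.
V ≈ 6.51 × 130^0.658 = 6.51 × 24.60 ≈ 160 kt.
160 kt falls in the Category 5 band.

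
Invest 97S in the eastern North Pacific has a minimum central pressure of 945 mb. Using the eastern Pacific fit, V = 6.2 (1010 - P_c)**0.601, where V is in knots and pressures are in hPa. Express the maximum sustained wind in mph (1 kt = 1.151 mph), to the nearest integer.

ΔP = 1010 − 945 = 65 mb.
V ≈ 6.2 × 65^0.601 = 6.2 × 12.290 ≈ 76.200 kt.
76.200 × 1.151 ≈ 87.71 mph → 88 mph.

88 mph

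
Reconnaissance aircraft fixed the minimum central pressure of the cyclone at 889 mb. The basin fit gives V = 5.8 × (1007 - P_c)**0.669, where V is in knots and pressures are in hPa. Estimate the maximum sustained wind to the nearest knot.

141 kt

ΔP = 1007 − 889 = 118 mb.
118^0.669 ≈ 24.327.
V ≈ 5.8 × 24.327 ≈ 141.1 kt.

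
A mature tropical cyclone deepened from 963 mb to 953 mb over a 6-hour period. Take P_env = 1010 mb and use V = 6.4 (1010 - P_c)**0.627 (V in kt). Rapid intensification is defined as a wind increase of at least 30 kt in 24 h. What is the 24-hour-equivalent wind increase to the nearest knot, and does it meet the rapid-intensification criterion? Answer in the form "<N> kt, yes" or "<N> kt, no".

37 kt, yes

V₁: ΔP = 47, V ≈ 6.4 × 47^0.627 ≈ 71.55 kt.
V₂: ΔP = 57, V ≈ 6.4 × 57^0.627 ≈ 80.74 kt.
ΔV over 6 h = 9.19 kt → 24 h equivalent = 9.19 × 24/6 ≈ 36.76 kt.
37 kt ≥ 30 kt ⇒ rapid intensification.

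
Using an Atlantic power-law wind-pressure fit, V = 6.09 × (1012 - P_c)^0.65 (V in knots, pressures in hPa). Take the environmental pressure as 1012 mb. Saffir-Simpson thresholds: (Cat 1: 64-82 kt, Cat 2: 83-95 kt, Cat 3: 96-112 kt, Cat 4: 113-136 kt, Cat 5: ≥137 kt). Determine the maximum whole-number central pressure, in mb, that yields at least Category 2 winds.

956 mb

Category 2 begins at V = 83 kt.
Required ΔP = (83/6.09)^(1/0.65) = 13.629^1.538 ≈ 55.63 mb.
P_c ≤ 1012 − 55.63 = 956.37, so the highest integer P_c is 956 mb.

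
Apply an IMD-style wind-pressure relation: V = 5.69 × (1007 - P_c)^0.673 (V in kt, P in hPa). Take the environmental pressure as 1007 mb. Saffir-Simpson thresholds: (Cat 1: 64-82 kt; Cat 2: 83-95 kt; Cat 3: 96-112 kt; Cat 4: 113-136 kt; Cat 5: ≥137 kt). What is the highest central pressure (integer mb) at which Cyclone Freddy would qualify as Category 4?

Category 4 begins at V = 113 kt.
Required ΔP = (113/5.69)^(1/0.673) = 19.859^1.486 ≈ 84.85 mb.
P_c ≤ 1007 − 84.85 = 922.15, so the highest integer P_c is 922 mb.

922 mb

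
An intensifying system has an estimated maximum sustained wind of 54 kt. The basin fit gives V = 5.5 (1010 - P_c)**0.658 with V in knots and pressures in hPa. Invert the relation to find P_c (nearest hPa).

978 hPa

ΔP = (V / 5.5)^(1/0.658) = (54/5.5)^1.520.
54/5.5 = 9.818; 9.818^1.520 ≈ 32.18 hPa.
P_c = 1010 − 32.18 = 977.82 ≈ 978 hPa.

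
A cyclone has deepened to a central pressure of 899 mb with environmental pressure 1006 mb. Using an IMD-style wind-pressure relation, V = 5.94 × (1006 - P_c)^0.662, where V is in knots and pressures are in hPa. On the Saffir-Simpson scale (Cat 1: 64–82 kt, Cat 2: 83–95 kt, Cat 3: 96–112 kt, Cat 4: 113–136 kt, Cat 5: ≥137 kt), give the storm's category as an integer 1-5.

ΔP = 1006 − 899 = 107 mb.
V ≈ 5.94 × 107^0.662 = 5.94 × 22.05 ≈ 131 kt.
131 kt falls in the Category 4 band.

4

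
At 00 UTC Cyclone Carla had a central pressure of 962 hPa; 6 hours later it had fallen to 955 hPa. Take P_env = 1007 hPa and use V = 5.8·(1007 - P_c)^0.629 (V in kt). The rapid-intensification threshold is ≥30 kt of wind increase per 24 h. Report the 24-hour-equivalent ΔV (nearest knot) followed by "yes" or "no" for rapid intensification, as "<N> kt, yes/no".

V₁: ΔP = 45, V ≈ 5.8 × 45^0.629 ≈ 63.58 kt.
V₂: ΔP = 52, V ≈ 5.8 × 52^0.629 ≈ 69.63 kt.
ΔV over 6 h = 6.05 kt → 24 h equivalent = 6.05 × 24/6 ≈ 24.20 kt.
24 kt < 30 kt ⇒ not rapid intensification.

24 kt, no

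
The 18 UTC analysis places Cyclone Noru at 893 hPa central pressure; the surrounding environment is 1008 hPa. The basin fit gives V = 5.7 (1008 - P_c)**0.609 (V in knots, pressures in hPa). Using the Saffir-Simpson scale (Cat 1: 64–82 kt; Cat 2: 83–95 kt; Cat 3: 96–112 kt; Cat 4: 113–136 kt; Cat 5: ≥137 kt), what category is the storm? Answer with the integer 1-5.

3

ΔP = 1008 − 893 = 115 hPa.
V ≈ 5.7 × 115^0.609 = 5.7 × 17.99 ≈ 103 kt.
103 kt falls in the Category 3 band.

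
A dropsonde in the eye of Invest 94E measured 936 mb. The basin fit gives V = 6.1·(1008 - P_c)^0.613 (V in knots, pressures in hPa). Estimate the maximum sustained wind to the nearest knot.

ΔP = 1008 − 936 = 72 mb.
72^0.613 ≈ 13.758.
V ≈ 6.1 × 13.758 ≈ 83.9 kt.

84 kt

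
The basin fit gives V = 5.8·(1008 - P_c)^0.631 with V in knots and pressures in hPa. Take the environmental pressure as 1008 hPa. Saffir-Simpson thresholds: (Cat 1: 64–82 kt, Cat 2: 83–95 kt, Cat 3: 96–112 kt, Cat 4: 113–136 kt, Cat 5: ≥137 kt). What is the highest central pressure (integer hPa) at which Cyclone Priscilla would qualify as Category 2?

Category 2 begins at V = 83 kt.
Required ΔP = (83/5.8)^(1/0.631) = 14.310^1.585 ≈ 67.84 hPa.
P_c ≤ 1008 − 67.84 = 940.16, so the highest integer P_c is 940 hPa.

940 hPa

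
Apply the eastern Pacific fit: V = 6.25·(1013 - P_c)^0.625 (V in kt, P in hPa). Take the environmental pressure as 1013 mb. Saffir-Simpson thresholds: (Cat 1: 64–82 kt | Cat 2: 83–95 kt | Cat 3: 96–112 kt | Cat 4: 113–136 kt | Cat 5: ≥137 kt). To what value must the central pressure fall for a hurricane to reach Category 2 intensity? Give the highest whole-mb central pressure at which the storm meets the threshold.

950 mb

Category 2 begins at V = 83 kt.
Required ΔP = (83/6.25)^(1/0.625) = 13.280^1.600 ≈ 62.68 mb.
P_c ≤ 1013 − 62.68 = 950.32, so the highest integer P_c is 950 mb.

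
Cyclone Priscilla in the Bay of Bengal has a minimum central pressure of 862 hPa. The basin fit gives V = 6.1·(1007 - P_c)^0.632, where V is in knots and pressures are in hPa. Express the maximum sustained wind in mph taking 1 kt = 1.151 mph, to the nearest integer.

163 mph

ΔP = 1007 − 862 = 145 hPa.
V ≈ 6.1 × 145^0.632 = 6.1 × 23.227 ≈ 141.682 kt.
141.682 × 1.151 ≈ 163.08 mph → 163 mph.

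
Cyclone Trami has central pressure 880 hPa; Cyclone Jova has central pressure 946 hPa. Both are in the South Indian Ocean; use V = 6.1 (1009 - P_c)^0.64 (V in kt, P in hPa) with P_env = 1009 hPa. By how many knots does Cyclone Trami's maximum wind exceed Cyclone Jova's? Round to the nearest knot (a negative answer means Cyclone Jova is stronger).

50 kt

Cyclone Trami: ΔP = 129; V ≈ 6.1 × 129^0.64 ≈ 136.81 kt.
Cyclone Jova: ΔP = 63; V ≈ 6.1 × 63^0.64 ≈ 86.48 kt.
Difference ≈ 136.81 − 86.48 = 50.33 → 50 kt.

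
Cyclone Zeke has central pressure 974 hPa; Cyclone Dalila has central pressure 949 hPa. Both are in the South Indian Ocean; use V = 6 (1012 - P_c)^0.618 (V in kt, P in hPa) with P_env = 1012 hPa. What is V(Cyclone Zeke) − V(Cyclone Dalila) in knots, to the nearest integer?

Cyclone Zeke: ΔP = 38; V ≈ 6 × 38^0.618 ≈ 56.81 kt.
Cyclone Dalila: ΔP = 63; V ≈ 6 × 63^0.618 ≈ 77.65 kt.
Difference ≈ 56.81 − 77.65 = -20.84 → -21 kt.

-21 kt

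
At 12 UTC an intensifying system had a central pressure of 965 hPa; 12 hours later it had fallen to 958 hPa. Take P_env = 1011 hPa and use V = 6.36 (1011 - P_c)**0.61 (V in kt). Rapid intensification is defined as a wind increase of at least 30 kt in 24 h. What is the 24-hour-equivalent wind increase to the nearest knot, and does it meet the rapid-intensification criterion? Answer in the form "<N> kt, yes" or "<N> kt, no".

12 kt, no

V₁: ΔP = 46, V ≈ 6.36 × 46^0.61 ≈ 65.73 kt.
V₂: ΔP = 53, V ≈ 6.36 × 53^0.61 ≈ 71.66 kt.
ΔV over 12 h = 5.93 kt → 24 h equivalent = 5.93 × 24/12 ≈ 11.86 kt.
12 kt < 30 kt ⇒ not rapid intensification.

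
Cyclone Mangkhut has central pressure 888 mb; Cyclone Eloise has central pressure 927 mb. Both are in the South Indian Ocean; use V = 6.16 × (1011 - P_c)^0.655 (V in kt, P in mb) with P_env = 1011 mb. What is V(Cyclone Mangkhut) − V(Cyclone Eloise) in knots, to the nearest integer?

32 kt

Cyclone Mangkhut: ΔP = 123; V ≈ 6.16 × 123^0.655 ≈ 144.04 kt.
Cyclone Eloise: ΔP = 84; V ≈ 6.16 × 84^0.655 ≈ 112.20 kt.
Difference ≈ 144.04 − 112.20 = 31.84 → 32 kt.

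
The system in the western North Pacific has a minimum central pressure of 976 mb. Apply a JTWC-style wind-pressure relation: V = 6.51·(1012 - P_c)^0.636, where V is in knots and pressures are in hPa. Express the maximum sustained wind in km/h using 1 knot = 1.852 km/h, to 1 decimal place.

117.8 km/h

ΔP = 1012 − 976 = 36 mb.
V ≈ 6.51 × 36^0.636 = 6.51 × 9.768 ≈ 63.590 kt.
63.590 × 1.852 ≈ 117.77 km/h → 117.8 km/h.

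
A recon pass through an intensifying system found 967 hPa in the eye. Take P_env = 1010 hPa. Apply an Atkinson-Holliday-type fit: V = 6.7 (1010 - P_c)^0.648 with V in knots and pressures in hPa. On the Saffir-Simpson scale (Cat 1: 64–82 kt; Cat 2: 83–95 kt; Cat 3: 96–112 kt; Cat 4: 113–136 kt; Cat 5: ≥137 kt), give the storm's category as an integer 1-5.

1

ΔP = 1010 − 967 = 43 hPa.
V ≈ 6.7 × 43^0.648 = 6.7 × 11.44 ≈ 77 kt.
77 kt falls in the Category 1 band.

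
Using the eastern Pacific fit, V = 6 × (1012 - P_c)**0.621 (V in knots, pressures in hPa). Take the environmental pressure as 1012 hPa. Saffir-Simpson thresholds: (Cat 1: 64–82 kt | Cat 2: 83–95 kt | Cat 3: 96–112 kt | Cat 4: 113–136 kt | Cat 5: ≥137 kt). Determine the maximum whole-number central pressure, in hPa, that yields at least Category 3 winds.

925 hPa

Category 3 begins at V = 96 kt.
Required ΔP = (96/6)^(1/0.621) = 16.000^1.610 ≈ 86.90 hPa.
P_c ≤ 1012 − 86.90 = 925.10, so the highest integer P_c is 925 hPa.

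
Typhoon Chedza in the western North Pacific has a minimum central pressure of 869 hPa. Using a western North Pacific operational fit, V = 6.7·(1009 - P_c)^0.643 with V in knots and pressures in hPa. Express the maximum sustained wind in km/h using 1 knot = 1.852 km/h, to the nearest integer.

ΔP = 1009 − 869 = 140 hPa.
V ≈ 6.7 × 140^0.643 = 6.7 × 23.986 ≈ 160.707 kt.
160.707 × 1.852 ≈ 297.63 km/h → 298 km/h.

298 km/h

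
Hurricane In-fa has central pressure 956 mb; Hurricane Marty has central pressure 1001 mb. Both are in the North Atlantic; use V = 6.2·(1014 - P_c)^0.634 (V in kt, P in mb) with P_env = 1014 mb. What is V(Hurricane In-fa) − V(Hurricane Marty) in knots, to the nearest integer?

50 kt

Hurricane In-fa: ΔP = 58; V ≈ 6.2 × 58^0.634 ≈ 81.36 kt.
Hurricane Marty: ΔP = 13; V ≈ 6.2 × 13^0.634 ≈ 31.52 kt.
Difference ≈ 81.36 − 31.52 = 49.84 → 50 kt.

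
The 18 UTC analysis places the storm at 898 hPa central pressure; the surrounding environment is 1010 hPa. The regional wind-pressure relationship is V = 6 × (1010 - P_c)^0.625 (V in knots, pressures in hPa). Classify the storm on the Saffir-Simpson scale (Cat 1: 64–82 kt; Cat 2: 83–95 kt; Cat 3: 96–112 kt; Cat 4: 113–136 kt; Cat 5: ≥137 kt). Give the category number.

4

ΔP = 1010 − 898 = 112 hPa.
V ≈ 6 × 112^0.625 = 6 × 19.09 ≈ 115 kt.
115 kt falls in the Category 4 band.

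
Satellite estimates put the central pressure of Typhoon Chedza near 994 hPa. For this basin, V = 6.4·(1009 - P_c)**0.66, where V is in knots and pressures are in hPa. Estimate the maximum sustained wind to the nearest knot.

ΔP = 1009 − 994 = 15 hPa.
15^0.66 ≈ 5.973.
V ≈ 6.4 × 5.973 ≈ 38.2 kt.

38 kt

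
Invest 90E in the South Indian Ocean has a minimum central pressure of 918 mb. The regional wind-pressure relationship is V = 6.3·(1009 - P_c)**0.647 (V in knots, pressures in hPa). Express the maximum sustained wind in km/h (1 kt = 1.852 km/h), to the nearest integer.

ΔP = 1009 − 918 = 91 mb.
V ≈ 6.3 × 91^0.647 = 6.3 × 18.514 ≈ 116.638 kt.
116.638 × 1.852 ≈ 216.01 km/h → 216 km/h.

216 km/h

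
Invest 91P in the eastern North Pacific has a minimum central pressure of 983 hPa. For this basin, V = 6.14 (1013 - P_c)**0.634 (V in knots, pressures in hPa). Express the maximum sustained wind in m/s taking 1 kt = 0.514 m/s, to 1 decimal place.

ΔP = 1013 − 983 = 30 hPa.
V ≈ 6.14 × 30^0.634 = 6.14 × 8.640 ≈ 53.047 kt.
53.047 × 0.514 ≈ 27.27 m/s → 27.3 m/s.

27.3 m/s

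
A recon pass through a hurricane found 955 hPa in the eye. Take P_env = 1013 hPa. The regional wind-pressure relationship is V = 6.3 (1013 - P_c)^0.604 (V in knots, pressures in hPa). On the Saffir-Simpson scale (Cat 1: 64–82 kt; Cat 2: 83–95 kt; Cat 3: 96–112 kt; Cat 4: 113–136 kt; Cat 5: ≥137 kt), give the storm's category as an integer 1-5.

ΔP = 1013 − 955 = 58 hPa.
V ≈ 6.3 × 58^0.604 = 6.3 × 11.62 ≈ 73 kt.
73 kt falls in the Category 1 band.

1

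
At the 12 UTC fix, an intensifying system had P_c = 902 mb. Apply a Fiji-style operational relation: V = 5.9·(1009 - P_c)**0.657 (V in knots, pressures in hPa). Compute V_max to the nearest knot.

127 kt

ΔP = 1009 − 902 = 107 mb.
107^0.657 ≈ 21.543.
V ≈ 5.9 × 21.543 ≈ 127.1 kt.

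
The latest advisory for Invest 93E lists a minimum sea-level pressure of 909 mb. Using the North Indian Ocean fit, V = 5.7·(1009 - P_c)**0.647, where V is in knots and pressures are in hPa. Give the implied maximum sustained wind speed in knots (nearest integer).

112 kt

ΔP = 1009 − 909 = 100 mb.
100^0.647 ≈ 19.679.
V ≈ 5.7 × 19.679 ≈ 112.2 kt.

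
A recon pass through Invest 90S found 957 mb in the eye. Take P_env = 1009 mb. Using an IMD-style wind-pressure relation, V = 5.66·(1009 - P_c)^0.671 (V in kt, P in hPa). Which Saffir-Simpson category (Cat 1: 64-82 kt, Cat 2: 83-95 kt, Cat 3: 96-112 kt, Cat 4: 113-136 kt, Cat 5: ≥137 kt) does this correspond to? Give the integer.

ΔP = 1009 − 957 = 52 mb.
V ≈ 5.66 × 52^0.671 = 5.66 × 14.17 ≈ 80 kt.
80 kt falls in the Category 1 band.

1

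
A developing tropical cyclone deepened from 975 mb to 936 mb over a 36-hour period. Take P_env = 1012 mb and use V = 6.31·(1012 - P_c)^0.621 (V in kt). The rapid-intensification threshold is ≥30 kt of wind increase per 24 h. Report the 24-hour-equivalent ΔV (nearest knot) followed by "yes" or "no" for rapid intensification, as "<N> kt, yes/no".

V₁: ΔP = 37, V ≈ 6.31 × 37^0.621 ≈ 59.41 kt.
V₂: ΔP = 76, V ≈ 6.31 × 76^0.621 ≈ 92.90 kt.
ΔV over 36 h = 33.49 kt → 24 h equivalent = 33.49 × 24/36 ≈ 22.33 kt.
22 kt < 30 kt ⇒ not rapid intensification.

22 kt, no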